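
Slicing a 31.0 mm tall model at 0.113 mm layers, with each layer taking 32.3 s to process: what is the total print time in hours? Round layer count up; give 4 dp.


Layers = ceil(31.0/0.113) = 275
t = 275 * 32.3 / 3600 = 2.4674 hrs


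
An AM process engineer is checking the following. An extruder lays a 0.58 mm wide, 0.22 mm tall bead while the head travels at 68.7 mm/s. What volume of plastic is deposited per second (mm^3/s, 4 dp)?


Rate = 0.58 * 0.22 * 68.7 = 8.7661 mm^3/s


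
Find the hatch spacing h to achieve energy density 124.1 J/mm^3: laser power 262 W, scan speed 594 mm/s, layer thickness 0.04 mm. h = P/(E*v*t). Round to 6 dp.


h = 262 / (124.1*594*0.04) = 0.088855 mm


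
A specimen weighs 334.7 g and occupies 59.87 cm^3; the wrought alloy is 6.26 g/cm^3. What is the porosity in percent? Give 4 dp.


rho_part = 334.7 / 59.87 = 5.59044597 g/cm^3
Porosity = (1 - 5.59044597/6.26)*100 = 10.6958 %


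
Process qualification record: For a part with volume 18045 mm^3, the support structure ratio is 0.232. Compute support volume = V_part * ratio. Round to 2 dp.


V_support = 18045 * 0.232 = 4186.44 mm^3


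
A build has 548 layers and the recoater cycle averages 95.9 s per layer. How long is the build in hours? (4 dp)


t = 548 * 95.9 / 3600 = 14.5981 hrs


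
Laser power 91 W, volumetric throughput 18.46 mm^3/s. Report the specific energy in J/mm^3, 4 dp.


SE = 91 / 18.46 = 4.9296 J/mm^3


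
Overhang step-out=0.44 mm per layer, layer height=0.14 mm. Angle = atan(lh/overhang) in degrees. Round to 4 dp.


angle = atan(0.14/0.44) = 17.6501 degrees


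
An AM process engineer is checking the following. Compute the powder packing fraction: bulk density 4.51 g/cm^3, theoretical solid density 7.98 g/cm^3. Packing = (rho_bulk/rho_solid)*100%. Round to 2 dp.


Packing = (4.51/7.98)*100 = 56.52 %


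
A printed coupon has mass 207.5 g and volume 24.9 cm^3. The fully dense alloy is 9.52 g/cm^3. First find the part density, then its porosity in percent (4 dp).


rho_part = 207.5 / 24.9 = 8.33333333 g/cm^3
Porosity = (1 - 8.33333333/9.52)*100 = 12.465 %


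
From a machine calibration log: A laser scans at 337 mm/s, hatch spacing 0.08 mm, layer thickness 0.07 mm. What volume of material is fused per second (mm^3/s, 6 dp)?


Rate = 337 * 0.08 * 0.07 = 1.8872 mm^3/s


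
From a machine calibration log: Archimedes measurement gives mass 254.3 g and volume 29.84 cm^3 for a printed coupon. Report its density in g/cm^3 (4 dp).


rho = 254.3 / 29.84 = 8.5221 g/cm^3


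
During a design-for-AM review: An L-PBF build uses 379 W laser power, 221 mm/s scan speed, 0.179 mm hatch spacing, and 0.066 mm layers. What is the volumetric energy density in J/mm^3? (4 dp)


E = 379 / (221*0.179*0.066) = 145.161 J/mm^3


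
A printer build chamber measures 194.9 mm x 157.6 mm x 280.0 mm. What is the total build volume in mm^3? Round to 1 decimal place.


V = 194.9 * 157.6 * 280.0 = 8600547.2 mm^3


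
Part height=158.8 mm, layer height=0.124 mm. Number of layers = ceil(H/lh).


Layers = ceil(158.8/0.124) = 1281


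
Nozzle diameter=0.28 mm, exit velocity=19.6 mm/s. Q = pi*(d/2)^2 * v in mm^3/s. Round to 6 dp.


A = pi*(0.28/2)^2 = 0.06157522 mm^2
Q = 0.06157522 * 19.6 = 1.206874 mm^3/s


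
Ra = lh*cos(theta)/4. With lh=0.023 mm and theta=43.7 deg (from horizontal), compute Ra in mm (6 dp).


Ra = 0.023 * cos(43.7) / 4 = 0.004157 mm


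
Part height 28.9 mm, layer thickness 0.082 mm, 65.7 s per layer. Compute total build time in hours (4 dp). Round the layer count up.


Layers = ceil(28.9/0.082) = 353
t = 353 * 65.7 / 3600 = 6.4423 hrs


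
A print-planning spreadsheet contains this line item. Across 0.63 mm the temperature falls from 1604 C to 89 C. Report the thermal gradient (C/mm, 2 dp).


G = (1604-89)/0.63 = 2404.76 C/mm


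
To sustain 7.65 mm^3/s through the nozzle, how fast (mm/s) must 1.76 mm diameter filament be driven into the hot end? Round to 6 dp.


A = pi*(1.76/2)^2 = 2.432849
v = 7.65 / 2.432849 = 3.144461 mm/s


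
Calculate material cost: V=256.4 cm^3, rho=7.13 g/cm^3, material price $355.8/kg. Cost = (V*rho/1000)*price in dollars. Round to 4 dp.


Mass = 256.4*7.13/1000 = 1.828132 kg
Cost = 1.828132 * 355.8 = 650.4494 $


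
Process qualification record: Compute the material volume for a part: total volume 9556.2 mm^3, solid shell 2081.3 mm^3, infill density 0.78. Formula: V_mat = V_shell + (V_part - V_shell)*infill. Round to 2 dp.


V_infill = (9556.2 - 2081.3) * 0.78 = 5830.42
V_total = 2081.3 + 5830.42 = 7911.72 mm^3


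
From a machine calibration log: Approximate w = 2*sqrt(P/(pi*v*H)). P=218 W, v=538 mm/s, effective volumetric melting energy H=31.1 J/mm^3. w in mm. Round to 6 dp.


w = 2*sqrt(218/(pi*538*31.1)) = 0.128799 mm


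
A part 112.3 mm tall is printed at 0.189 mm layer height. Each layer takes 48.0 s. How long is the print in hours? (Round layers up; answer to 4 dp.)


Layers = ceil(112.3/0.189) = 595
t = 595 * 48.0 / 3600 = 7.9333 hrs


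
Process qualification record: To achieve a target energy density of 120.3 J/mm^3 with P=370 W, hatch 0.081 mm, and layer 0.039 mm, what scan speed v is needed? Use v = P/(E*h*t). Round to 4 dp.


v = 370 / (120.3*0.081*0.039) = 973.6132 mm/s


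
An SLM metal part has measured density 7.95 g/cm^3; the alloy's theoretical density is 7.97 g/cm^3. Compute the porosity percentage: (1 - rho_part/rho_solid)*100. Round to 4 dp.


Porosity = (1-7.95/7.97)*100 = 0.2509 %


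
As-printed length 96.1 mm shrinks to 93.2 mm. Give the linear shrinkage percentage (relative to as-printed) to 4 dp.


Shrinkage = ((96.1-93.2)/96.1)*100 = 3.0177 %


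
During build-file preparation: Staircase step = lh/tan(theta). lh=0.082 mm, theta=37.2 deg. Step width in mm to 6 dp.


step = 0.082 / tan(37.2) = 0.108031 mm


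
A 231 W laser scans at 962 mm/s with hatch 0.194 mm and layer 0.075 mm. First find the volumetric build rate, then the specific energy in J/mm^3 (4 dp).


Build rate = 962 * 0.194 * 0.075 = 13.9971 mm^3/s
SE = 231 / 13.9971 = 16.5034 J/mm^3


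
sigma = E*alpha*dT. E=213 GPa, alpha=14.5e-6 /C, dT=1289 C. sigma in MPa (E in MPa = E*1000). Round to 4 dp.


sigma = 213*1000 * 14.5e-6 * 1289 = 3981.0765 MPa


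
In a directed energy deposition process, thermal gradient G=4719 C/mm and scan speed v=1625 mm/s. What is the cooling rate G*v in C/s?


CR = 4719 * 1625 = 7668375 C/s


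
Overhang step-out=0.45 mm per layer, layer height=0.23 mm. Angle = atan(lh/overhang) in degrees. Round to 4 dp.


angle = atan(0.23/0.45) = 27.0721 degrees


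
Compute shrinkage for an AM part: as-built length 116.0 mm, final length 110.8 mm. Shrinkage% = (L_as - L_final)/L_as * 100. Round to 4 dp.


Shrinkage = ((116.0-110.8)/116.0)*100 = 4.4828 %


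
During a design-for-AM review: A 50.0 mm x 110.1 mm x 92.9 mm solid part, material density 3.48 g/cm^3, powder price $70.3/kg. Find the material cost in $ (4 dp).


V = 50.0 * 110.1 * 92.9 = 511414.5 mm^3 = 511.4145 cm^3
Mass = 511.4145 * 3.48 / 1000 = 1.77972246 kg
Cost = 1.77972246 * 70.3 = 125.1145 $


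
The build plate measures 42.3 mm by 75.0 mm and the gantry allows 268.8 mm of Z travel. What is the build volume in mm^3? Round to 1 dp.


V = 42.3 * 75.0 * 268.8 = 852768.0 mm^3


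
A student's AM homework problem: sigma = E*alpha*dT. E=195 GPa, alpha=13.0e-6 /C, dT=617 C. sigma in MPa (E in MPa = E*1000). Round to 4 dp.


sigma = 195*1000 * 13.0e-6 * 617 = 1564.095 MPa


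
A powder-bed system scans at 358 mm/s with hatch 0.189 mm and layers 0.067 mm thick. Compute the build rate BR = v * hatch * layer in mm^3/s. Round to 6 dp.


Rate = 358 * 0.189 * 0.067 = 4.533354 mm^3/s


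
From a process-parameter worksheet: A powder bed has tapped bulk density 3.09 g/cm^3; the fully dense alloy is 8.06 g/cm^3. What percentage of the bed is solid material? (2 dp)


Packing = (3.09/8.06)*100 = 38.34 %


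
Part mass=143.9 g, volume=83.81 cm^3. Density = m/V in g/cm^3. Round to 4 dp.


rho = 143.9 / 83.81 = 1.717 g/cm^3


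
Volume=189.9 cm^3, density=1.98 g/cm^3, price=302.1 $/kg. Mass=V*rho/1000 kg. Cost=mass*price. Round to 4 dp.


Mass = 189.9*1.98/1000 = 0.376002 kg
Cost = 0.376002 * 302.1 = 113.5902 $


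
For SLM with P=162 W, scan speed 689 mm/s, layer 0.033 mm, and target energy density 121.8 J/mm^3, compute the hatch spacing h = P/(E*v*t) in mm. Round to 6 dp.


h = 162 / (121.8*689*0.033) = 0.058497 mm


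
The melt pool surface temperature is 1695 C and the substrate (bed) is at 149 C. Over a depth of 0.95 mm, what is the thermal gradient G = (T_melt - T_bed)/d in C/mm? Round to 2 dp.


G = (1695-149)/0.95 = 1627.37 C/mm


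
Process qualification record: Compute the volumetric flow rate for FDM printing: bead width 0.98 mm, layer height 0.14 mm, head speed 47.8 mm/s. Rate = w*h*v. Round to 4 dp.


Rate = 0.98 * 0.14 * 47.8 = 6.5582 mm^3/s


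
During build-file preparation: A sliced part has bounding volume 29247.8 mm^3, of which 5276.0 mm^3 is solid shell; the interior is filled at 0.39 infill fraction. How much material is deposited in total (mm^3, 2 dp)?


V_infill = (29247.8 - 5276.0) * 0.39 = 9349.0
V_total = 5276.0 + 9349.0 = 14625.0 mm^3


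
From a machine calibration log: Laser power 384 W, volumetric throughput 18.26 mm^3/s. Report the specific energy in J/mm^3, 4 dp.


SE = 384 / 18.26 = 21.0296 J/mm^3


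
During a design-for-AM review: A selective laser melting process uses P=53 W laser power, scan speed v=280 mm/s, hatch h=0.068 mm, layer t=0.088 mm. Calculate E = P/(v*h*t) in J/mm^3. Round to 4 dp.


E = 53 / (280*0.068*0.088) = 31.632 J/mm^3


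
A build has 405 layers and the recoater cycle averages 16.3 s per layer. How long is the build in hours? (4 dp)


t = 405 * 16.3 / 3600 = 1.8338 hrs


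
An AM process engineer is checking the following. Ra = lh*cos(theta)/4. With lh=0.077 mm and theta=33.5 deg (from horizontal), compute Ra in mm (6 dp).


Ra = 0.077 * cos(33.5) / 4 = 0.016052 mm


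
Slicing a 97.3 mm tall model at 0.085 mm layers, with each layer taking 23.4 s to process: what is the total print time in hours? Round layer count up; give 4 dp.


Layers = ceil(97.3/0.085) = 1145
t = 1145 * 23.4 / 3600 = 7.4425 hrs


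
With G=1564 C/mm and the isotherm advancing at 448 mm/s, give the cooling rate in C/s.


CR = 1564 * 448 = 700672 C/s


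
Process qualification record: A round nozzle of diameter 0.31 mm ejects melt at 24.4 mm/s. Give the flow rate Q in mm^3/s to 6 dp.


A = pi*(0.31/2)^2 = 0.07547676 mm^2
Q = 0.07547676 * 24.4 = 1.841633 mm^3/s


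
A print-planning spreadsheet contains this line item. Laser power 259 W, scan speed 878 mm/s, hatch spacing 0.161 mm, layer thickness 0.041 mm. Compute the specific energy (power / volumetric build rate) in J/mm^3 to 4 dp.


Build rate = 878 * 0.161 * 0.041 = 5.795678 mm^3/s
SE = 259 / 5.795678 = 44.6885 J/mm^3


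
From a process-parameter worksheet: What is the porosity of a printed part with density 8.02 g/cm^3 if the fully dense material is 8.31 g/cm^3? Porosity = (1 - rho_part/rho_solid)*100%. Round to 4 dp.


Porosity = (1-8.02/8.31)*100 = 3.4898 %


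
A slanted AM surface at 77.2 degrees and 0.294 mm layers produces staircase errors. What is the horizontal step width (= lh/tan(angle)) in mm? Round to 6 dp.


step = 0.294 / tan(77.2) = 0.066795 mm


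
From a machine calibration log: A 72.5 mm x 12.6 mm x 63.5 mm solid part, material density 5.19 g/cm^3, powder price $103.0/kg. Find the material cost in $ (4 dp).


V = 72.5 * 12.6 * 63.5 = 58007.25 mm^3 = 58.00725 cm^3
Mass = 58.00725 * 5.19 / 1000 = 0.30105763 kg
Cost = 0.30105763 * 103.0 = 31.0089 $


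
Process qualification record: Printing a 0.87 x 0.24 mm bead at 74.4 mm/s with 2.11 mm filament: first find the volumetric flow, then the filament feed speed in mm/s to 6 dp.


Q = 0.87 * 0.24 * 74.4 = 15.53472 mm^3/s
A_fil = pi*(2.11/2)^2 = 3.49667116 mm^2
v_feed = 15.53472 / 3.49667116 = 4.442717 mm/s


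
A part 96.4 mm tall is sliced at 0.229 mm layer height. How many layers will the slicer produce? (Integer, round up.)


Layers = ceil(96.4/0.229) = 421


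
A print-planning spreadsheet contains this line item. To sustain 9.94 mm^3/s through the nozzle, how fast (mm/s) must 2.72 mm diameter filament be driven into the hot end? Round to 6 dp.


A = pi*(2.72/2)^2 = 5.81069
v = 9.94 / 5.81069 = 1.71064 mm/s


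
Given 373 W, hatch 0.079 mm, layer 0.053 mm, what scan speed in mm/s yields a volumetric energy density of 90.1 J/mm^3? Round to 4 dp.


v = 373 / (90.1*0.079*0.053) = 988.7377 mm/s


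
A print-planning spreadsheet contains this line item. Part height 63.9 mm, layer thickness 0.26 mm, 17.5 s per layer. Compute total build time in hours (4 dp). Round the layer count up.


Layers = ceil(63.9/0.26) = 246
t = 246 * 17.5 / 3600 = 1.1958 hrs


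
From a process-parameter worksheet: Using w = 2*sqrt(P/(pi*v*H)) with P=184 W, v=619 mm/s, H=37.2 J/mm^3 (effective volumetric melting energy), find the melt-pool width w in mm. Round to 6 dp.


w = 2*sqrt(184/(pi*619*37.2)) = 0.100867 mm


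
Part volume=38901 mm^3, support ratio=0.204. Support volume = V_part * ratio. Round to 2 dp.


V_support = 38901 * 0.204 = 7935.8 mm^3


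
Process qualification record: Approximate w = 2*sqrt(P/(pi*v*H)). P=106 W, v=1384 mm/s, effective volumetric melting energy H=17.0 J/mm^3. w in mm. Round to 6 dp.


w = 2*sqrt(106/(pi*1384*17.0)) = 0.075738 mm


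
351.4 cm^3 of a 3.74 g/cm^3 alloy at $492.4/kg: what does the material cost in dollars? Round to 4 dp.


Mass = 351.4*3.74/1000 = 1.314236 kg
Cost = 1.314236 * 492.4 = 647.1298 $


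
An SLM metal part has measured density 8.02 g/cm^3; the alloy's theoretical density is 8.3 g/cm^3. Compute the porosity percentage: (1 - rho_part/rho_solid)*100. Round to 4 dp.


Porosity = (1-8.02/8.3)*100 = 3.3735 %


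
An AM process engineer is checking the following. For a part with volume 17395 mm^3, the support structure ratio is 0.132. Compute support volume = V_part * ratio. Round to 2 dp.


V_support = 17395 * 0.132 = 2296.14 mm^3


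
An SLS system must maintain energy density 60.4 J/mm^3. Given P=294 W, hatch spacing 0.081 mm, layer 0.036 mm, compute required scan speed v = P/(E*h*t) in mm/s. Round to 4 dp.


v = 294 / (60.4*0.081*0.036) = 1669.2557 mm/s


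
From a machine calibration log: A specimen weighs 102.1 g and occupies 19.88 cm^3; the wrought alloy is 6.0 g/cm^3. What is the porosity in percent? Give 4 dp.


rho_part = 102.1 / 19.88 = 5.13581489 g/cm^3
Porosity = (1 - 5.13581489/6.0)*100 = 14.4031 %


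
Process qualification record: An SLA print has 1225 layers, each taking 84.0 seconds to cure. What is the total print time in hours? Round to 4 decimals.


t = 1225 * 84.0 / 3600 = 28.5833 hrs


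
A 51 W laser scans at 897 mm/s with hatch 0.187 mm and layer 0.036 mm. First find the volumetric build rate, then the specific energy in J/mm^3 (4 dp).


Build rate = 897 * 0.187 * 0.036 = 6.038604 mm^3/s
SE = 51 / 6.038604 = 8.4457 J/mm^3


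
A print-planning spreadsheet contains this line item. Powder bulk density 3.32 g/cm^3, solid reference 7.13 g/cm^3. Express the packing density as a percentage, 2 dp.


Packing = (3.32/7.13)*100 = 46.56 %


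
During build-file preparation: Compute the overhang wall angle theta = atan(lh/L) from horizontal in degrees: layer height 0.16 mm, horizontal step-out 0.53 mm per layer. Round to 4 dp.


angle = atan(0.16/0.53) = 16.7984 degrees


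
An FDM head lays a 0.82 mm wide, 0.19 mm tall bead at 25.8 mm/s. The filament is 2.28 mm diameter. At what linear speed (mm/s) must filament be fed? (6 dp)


Q = 0.82 * 0.19 * 25.8 = 4.01964 mm^3/s
A_fil = pi*(2.28/2)^2 = 4.08281381 mm^2
v_feed = 4.01964 / 4.08281381 = 0.984527 mm/s


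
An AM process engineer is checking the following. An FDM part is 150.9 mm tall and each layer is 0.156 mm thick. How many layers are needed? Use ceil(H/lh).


Layers = ceil(150.9/0.156) = 968


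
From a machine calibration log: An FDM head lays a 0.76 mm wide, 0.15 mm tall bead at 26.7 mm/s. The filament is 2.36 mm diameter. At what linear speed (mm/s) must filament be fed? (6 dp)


Q = 0.76 * 0.15 * 26.7 = 3.0438 mm^3/s
A_fil = pi*(2.36/2)^2 = 4.37435361 mm^2
v_feed = 3.0438 / 4.37435361 = 0.695829 mm/s


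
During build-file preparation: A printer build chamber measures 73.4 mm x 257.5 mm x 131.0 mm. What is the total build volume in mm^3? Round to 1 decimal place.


V = 73.4 * 257.5 * 131.0 = 2475965.5 mm^3


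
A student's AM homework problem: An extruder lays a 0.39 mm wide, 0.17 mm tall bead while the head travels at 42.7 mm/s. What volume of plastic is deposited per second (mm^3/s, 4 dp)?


Rate = 0.39 * 0.17 * 42.7 = 2.831 mm^3/s


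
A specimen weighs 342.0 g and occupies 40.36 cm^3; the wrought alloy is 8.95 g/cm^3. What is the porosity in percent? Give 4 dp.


rho_part = 342.0 / 40.36 = 8.47373637 g/cm^3
Porosity = (1 - 8.47373637/8.95)*100 = 5.3214 %


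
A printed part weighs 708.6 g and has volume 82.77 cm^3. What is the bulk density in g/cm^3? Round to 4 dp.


rho = 708.6 / 82.77 = 8.5611 g/cm^3


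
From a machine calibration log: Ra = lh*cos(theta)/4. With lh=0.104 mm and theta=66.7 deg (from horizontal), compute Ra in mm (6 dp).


Ra = 0.104 * cos(66.7) / 4 = 0.010284 mm


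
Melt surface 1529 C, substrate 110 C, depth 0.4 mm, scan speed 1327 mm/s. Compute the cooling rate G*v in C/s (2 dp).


G = (1529-110)/0.4 = 3547.5 C/mm
CR = 3547.5 * 1327 = 4707532.5 C/s


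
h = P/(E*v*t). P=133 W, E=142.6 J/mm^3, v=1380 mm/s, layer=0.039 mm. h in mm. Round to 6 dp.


h = 133 / (142.6*1380*0.039) = 0.01733 mm


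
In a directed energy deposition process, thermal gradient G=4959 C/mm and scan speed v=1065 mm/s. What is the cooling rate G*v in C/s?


CR = 4959 * 1065 = 5281335 C/s


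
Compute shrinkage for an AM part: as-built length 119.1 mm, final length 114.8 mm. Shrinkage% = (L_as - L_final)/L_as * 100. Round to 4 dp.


Shrinkage = ((119.1-114.8)/119.1)*100 = 3.6104 %


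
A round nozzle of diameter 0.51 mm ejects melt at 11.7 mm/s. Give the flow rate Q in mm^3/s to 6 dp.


A = pi*(0.51/2)^2 = 0.20428206 mm^2
Q = 0.20428206 * 11.7 = 2.3901 mm^3/s


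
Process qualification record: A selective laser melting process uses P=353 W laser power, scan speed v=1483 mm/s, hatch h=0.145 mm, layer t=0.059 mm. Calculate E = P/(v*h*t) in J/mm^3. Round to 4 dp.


E = 353 / (1483*0.145*0.059) = 27.8236 J/mm^3


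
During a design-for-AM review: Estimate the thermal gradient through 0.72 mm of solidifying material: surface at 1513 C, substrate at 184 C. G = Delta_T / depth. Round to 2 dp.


G = (1513-184)/0.72 = 1845.83 C/mm


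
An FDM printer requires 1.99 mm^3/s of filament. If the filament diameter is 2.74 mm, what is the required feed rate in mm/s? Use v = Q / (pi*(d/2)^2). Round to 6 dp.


A = pi*(2.74/2)^2 = 5.896455
v = 1.99 / 5.896455 = 0.337491 mm/s


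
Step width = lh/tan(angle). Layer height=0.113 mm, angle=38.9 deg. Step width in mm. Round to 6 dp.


step = 0.113 / tan(38.9) = 0.140042 mm


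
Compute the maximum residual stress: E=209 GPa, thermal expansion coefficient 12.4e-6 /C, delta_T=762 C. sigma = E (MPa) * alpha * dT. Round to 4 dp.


sigma = 209*1000 * 12.4e-6 * 762 = 1974.7992 MPa


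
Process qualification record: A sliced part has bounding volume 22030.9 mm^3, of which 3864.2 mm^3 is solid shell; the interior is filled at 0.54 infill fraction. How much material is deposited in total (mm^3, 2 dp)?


V_infill = (22030.9 - 3864.2) * 0.54 = 9810.02
V_total = 3864.2 + 9810.02 = 13674.22 mm^3


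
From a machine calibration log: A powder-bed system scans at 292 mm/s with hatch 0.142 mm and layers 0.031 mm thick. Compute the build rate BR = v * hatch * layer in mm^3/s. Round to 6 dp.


Rate = 292 * 0.142 * 0.031 = 1.285384 mm^3/s


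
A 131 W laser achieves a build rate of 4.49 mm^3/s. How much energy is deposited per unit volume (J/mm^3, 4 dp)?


SE = 131 / 4.49 = 29.1759 J/mm^3


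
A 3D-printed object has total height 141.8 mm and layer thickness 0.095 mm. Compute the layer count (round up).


Layers = ceil(141.8/0.095) = 1493


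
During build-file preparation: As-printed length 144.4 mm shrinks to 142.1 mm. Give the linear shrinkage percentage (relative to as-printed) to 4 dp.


Shrinkage = ((144.4-142.1)/144.4)*100 = 1.5928 %


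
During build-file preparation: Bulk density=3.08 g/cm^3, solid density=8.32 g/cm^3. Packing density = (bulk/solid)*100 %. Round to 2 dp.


Packing = (3.08/8.32)*100 = 37.02 %


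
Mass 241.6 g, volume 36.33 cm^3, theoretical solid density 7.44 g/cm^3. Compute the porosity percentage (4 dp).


rho_part = 241.6 / 36.33 = 6.65015139 g/cm^3
Porosity = (1 - 6.65015139/7.44)*100 = 10.6162 %


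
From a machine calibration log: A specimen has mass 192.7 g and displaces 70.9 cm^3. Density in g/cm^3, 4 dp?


rho = 192.7 / 70.9 = 2.7179 g/cm^3


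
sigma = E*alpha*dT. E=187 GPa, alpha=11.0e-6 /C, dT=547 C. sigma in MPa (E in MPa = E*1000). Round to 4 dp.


sigma = 187*1000 * 11.0e-6 * 547 = 1125.179 MPa


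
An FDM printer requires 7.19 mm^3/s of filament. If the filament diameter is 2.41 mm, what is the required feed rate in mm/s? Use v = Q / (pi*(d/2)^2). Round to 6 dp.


A = pi*(2.41/2)^2 = 4.561671
v = 7.19 / 4.561671 = 1.576177 mm/s


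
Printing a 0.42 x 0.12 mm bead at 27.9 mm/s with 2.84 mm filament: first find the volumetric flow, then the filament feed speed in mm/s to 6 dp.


Q = 0.42 * 0.12 * 27.9 = 1.40616 mm^3/s
A_fil = pi*(2.84/2)^2 = 6.33470743 mm^2
v_feed = 1.40616 / 6.33470743 = 0.221977 mm/s


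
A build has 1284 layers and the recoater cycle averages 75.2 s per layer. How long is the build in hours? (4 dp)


t = 1284 * 75.2 / 3600 = 26.8213 hrs


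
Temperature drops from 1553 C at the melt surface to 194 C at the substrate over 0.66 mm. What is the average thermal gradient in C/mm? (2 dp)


G = (1553-194)/0.66 = 2059.09 C/mm


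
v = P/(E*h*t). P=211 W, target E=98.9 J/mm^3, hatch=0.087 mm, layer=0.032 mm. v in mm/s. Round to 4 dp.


v = 211 / (98.9*0.087*0.032) = 766.332 mm/s


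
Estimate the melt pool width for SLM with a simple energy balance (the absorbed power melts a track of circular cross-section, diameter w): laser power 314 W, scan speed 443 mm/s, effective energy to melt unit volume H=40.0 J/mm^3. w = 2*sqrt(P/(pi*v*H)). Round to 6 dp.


w = 2*sqrt(314/(pi*443*40.0)) = 0.150206 mm


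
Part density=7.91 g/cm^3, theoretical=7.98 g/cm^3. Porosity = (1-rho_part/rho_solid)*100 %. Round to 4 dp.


Porosity = (1-7.91/7.98)*100 = 0.8772 %


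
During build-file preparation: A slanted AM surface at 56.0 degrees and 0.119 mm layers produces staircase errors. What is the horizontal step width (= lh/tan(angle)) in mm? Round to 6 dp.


step = 0.119 / tan(56.0) = 0.080267 mm


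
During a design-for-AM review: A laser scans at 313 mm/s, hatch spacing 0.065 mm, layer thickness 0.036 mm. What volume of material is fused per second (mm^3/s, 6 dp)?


Rate = 313 * 0.065 * 0.036 = 0.73242 mm^3/s


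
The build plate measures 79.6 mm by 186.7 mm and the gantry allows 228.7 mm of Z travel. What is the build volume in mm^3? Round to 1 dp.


V = 79.6 * 186.7 * 228.7 = 3398783.9 mm^3


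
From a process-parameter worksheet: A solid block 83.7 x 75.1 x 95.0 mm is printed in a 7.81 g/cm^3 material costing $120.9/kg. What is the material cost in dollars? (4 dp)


V = 83.7 * 75.1 * 95.0 = 597157.65 mm^3 = 597.15765 cm^3
Mass = 597.15765 * 7.81 / 1000 = 4.66380125 kg
Cost = 4.66380125 * 120.9 = 563.8536 $


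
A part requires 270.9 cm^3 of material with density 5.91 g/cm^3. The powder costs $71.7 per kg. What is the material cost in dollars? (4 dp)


Mass = 270.9*5.91/1000 = 1.601019 kg
Cost = 1.601019 * 71.7 = 114.7931 $


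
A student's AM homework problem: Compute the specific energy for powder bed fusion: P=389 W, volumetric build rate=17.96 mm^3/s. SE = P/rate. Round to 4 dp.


SE = 389 / 17.96 = 21.6592 J/mm^3


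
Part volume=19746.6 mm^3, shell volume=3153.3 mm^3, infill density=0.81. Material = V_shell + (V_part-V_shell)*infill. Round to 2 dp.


V_infill = (19746.6 - 3153.3) * 0.81 = 13440.57
V_total = 3153.3 + 13440.57 = 16593.87 mm^3


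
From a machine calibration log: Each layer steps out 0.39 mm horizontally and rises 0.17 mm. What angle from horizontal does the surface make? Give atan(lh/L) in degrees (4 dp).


angle = atan(0.17/0.39) = 23.5523 degrees


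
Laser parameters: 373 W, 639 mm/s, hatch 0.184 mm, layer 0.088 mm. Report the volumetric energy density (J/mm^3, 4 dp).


E = 373 / (639*0.184*0.088) = 36.0502 J/mm^3


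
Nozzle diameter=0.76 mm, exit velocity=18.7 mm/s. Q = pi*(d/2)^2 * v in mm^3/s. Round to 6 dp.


A = pi*(0.76/2)^2 = 0.45364598 mm^2
Q = 0.45364598 * 18.7 = 8.48318 mm^3/s


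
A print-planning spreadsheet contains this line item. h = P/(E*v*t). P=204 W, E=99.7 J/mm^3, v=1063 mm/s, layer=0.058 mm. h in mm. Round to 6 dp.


h = 204 / (99.7*1063*0.058) = 0.033187 mm


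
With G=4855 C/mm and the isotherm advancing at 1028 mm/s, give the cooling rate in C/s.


CR = 4855 * 1028 = 4990940 C/s


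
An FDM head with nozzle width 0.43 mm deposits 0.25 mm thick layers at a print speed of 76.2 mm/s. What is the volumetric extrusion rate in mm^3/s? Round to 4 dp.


Rate = 0.43 * 0.25 * 76.2 = 8.1915 mm^3/s


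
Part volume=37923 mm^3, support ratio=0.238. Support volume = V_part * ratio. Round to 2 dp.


V_support = 37923 * 0.238 = 9025.67 mm^3


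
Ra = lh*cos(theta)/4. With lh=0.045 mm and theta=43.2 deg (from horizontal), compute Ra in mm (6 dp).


Ra = 0.045 * cos(43.2) / 4 = 0.008201 mm


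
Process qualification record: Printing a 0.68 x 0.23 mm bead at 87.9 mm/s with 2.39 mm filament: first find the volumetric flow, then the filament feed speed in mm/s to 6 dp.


Q = 0.68 * 0.23 * 87.9 = 13.74756 mm^3/s
A_fil = pi*(2.39/2)^2 = 4.48627285 mm^2
v_feed = 13.74756 / 4.48627285 = 3.064361 mm/s


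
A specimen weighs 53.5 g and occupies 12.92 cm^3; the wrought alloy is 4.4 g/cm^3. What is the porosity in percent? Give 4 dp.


rho_part = 53.5 / 12.92 = 4.14086687 g/cm^3
Porosity = (1 - 4.14086687/4.4)*100 = 5.8894 %


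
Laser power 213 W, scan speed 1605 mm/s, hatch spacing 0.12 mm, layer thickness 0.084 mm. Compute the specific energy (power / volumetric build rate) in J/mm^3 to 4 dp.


Build rate = 1605 * 0.12 * 0.084 = 16.1784 mm^3/s
SE = 213 / 16.1784 = 13.1657 J/mm^3


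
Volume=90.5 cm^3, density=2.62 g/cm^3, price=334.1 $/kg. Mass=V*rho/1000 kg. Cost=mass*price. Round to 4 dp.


Mass = 90.5*2.62/1000 = 0.23711 kg
Cost = 0.23711 * 334.1 = 79.2185 $


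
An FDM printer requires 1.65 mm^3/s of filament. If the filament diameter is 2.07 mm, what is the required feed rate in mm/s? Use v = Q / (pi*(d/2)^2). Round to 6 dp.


A = pi*(2.07/2)^2 = 3.365353
v = 1.65 / 3.365353 = 0.49029 mm/s


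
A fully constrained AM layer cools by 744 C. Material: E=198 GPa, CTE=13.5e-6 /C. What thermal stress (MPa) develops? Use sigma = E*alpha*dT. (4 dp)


sigma = 198*1000 * 13.5e-6 * 744 = 1988.712 MPa


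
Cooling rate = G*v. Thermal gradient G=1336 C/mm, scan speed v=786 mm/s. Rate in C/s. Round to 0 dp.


CR = 1336 * 786 = 1050096 C/s


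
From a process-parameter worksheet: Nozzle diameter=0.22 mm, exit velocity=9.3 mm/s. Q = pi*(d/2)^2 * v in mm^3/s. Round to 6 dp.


A = pi*(0.22/2)^2 = 0.03801327 mm^2
Q = 0.03801327 * 9.3 = 0.353523 mm^3/s


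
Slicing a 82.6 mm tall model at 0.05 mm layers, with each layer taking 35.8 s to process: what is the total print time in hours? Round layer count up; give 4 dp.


Layers = ceil(82.6/0.05) = 1652
t = 1652 * 35.8 / 3600 = 16.4282 hrs


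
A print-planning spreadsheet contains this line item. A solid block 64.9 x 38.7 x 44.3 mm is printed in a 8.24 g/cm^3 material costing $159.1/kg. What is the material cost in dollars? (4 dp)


V = 64.9 * 38.7 * 44.3 = 111265.209 mm^3 = 111.265209 cm^3
Mass = 111.265209 * 8.24 / 1000 = 0.91682532 kg
Cost = 0.91682532 * 159.1 = 145.8669 $


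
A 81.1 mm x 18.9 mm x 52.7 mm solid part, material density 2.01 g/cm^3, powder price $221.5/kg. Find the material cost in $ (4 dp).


V = 81.1 * 18.9 * 52.7 = 80778.033 mm^3 = 80.778033 cm^3
Mass = 80.778033 * 2.01 / 1000 = 0.16236385 kg
Cost = 0.16236385 * 221.5 = 35.9636 $


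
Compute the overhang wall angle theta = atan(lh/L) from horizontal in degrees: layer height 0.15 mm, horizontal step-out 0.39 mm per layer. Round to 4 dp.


angle = atan(0.15/0.39) = 21.0375 degrees


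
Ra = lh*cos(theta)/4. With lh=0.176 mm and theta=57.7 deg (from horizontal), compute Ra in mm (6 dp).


Ra = 0.176 * cos(57.7) / 4 = 0.023512 mm


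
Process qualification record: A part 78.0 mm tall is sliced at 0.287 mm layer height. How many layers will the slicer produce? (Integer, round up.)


Layers = ceil(78.0/0.287) = 272


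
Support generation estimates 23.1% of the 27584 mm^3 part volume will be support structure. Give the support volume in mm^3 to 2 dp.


V_support = 27584 * 0.231 = 6371.9 mm^3


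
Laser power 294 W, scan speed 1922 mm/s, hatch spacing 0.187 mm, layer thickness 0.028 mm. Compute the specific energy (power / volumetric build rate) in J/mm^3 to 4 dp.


Build rate = 1922 * 0.187 * 0.028 = 10.063592 mm^3/s
SE = 294 / 10.063592 = 29.2142 J/mm^3


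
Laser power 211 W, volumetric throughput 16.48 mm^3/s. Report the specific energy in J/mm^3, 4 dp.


SE = 211 / 16.48 = 12.8034 J/mm^3


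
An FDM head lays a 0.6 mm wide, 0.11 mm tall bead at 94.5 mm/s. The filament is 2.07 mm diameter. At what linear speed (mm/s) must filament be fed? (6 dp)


Q = 0.6 * 0.11 * 94.5 = 6.237 mm^3/s
A_fil = pi*(2.07/2)^2 = 3.36535259 mm^2
v_feed = 6.237 / 3.36535259 = 1.853298 mm/s


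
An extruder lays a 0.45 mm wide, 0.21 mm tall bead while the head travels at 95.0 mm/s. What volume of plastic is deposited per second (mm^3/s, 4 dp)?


Rate = 0.45 * 0.21 * 95.0 = 8.9775 mm^3/s


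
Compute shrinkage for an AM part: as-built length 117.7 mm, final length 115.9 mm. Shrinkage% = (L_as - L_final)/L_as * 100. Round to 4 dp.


Shrinkage = ((117.7-115.9)/117.7)*100 = 1.5293 %


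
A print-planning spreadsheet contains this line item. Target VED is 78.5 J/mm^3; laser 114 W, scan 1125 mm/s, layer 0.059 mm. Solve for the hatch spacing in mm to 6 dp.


h = 114 / (78.5*1125*0.059) = 0.021879 mm


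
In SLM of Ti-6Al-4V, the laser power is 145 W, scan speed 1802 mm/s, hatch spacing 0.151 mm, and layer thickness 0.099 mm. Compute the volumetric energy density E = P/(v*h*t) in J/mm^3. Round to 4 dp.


E = 145 / (1802*0.151*0.099) = 5.3827 J/mm^3


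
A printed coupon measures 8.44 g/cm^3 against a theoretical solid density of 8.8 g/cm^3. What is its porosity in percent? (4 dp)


Porosity = (1-8.44/8.8)*100 = 4.0909 %


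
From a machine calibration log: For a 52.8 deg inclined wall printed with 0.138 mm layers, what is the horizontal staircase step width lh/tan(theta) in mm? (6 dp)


step = 0.138 / tan(52.8) = 0.104748 mm


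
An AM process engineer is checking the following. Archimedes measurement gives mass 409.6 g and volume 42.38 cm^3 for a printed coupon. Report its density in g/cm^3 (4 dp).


rho = 409.6 / 42.38 = 9.6649 g/cm^3


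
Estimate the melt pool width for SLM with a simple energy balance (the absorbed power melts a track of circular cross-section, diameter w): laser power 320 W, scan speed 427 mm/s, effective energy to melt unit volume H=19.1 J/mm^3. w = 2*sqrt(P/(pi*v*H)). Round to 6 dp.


w = 2*sqrt(320/(pi*427*19.1)) = 0.223511 mm


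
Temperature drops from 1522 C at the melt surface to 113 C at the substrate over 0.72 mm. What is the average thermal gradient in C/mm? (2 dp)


G = (1522-113)/0.72 = 1956.94 C/mm


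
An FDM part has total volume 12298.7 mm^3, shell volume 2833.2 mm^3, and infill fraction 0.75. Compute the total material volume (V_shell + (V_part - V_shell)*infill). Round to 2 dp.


V_infill = (12298.7 - 2833.2) * 0.75 = 7099.13
V_total = 2833.2 + 7099.13 = 9932.33 mm^3


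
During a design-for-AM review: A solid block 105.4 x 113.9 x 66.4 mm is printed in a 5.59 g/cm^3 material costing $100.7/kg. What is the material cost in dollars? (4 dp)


V = 105.4 * 113.9 * 66.4 = 797135.984 mm^3 = 797.135984 cm^3
Mass = 797.135984 * 5.59 / 1000 = 4.45599015 kg
Cost = 4.45599015 * 100.7 = 448.7182 $


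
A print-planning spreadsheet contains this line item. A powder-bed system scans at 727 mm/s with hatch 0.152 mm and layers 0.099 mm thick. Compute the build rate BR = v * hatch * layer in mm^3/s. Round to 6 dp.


Rate = 727 * 0.152 * 0.099 = 10.939896 mm^3/s


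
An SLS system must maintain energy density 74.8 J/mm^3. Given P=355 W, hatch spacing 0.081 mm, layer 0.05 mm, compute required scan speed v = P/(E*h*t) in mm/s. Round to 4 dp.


v = 355 / (74.8*0.081*0.05) = 1171.8492 mm/s


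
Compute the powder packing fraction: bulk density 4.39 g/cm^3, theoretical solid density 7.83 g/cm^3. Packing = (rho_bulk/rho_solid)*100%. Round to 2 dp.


Packing = (4.39/7.83)*100 = 56.07 %


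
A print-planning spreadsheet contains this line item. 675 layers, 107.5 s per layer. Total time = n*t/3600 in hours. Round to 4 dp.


t = 675 * 107.5 / 3600 = 20.1563 hrs


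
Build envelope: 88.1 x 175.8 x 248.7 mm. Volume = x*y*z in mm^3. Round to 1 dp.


V = 88.1 * 175.8 * 248.7 = 3851860.6 mm^3


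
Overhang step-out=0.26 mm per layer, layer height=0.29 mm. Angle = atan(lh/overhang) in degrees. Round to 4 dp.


angle = atan(0.29/0.26) = 48.1221 degrees


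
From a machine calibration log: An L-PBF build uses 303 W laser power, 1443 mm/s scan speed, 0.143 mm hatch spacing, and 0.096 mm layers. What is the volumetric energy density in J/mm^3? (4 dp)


E = 303 / (1443*0.143*0.096) = 15.2957 J/mm^3


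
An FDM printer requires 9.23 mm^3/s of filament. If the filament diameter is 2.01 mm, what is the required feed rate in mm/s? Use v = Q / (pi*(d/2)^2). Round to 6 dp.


A = pi*(2.01/2)^2 = 3.173087
v = 9.23 / 3.173087 = 2.908839 mm/s


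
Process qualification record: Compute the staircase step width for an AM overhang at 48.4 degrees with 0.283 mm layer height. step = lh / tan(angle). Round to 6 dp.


step = 0.283 / tan(48.4) = 0.251259 mm


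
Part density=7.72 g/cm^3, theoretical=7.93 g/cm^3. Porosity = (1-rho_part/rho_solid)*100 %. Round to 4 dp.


Porosity = (1-7.72/7.93)*100 = 2.6482 %


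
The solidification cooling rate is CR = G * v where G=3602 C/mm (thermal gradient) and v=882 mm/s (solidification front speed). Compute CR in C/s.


CR = 3602 * 882 = 3176964 C/s


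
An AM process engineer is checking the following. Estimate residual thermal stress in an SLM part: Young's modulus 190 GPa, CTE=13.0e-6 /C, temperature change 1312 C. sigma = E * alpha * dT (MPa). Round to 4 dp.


sigma = 190*1000 * 13.0e-6 * 1312 = 3240.64 MPa


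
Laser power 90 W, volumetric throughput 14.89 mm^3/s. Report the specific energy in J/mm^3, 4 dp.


SE = 90 / 14.89 = 6.0443 J/mm^3


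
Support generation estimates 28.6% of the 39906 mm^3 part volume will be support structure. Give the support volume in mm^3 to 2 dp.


V_support = 39906 * 0.286 = 11413.12 mm^3


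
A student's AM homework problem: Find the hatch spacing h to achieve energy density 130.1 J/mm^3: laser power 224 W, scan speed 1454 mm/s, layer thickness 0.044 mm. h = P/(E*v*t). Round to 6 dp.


h = 224 / (130.1*1454*0.044) = 0.026912 mm


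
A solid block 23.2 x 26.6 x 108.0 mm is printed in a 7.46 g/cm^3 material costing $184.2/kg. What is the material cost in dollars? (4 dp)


V = 23.2 * 26.6 * 108.0 = 66648.96 mm^3 = 66.64896 cm^3
Mass = 66.64896 * 7.46 / 1000 = 0.49720124 kg
Cost = 0.49720124 * 184.2 = 91.5845 $


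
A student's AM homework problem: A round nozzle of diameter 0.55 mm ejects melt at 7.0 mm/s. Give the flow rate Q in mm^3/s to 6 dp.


A = pi*(0.55/2)^2 = 0.23758294 mm^2
Q = 0.23758294 * 7.0 = 1.663081 mm^3/s


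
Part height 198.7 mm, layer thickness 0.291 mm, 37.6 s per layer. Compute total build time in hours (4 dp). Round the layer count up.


Layers = ceil(198.7/0.291) = 683
t = 683 * 37.6 / 3600 = 7.1336 hrs


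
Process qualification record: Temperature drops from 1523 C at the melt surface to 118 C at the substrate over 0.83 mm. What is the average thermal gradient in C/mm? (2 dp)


G = (1523-118)/0.83 = 1692.77 C/mm


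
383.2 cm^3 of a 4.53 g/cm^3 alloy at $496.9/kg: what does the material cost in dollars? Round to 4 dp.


Mass = 383.2*4.53/1000 = 1.735896 kg
Cost = 1.735896 * 496.9 = 862.5667 $


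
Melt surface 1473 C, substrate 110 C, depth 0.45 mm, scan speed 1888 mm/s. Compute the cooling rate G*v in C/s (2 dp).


G = (1473-110)/0.45 = 3028.88888889 C/mm
CR = 3028.88888889 * 1888 = 5718542.22 C/s


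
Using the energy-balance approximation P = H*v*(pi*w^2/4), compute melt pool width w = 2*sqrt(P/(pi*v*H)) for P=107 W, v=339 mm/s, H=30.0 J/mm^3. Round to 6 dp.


w = 2*sqrt(107/(pi*339*30.0)) = 0.115741 mm


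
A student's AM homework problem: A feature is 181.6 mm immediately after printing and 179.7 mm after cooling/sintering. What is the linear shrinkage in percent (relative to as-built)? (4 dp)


Shrinkage = ((181.6-179.7)/181.6)*100 = 1.0463 %


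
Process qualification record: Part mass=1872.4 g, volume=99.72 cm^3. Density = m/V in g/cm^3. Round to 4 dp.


rho = 1872.4 / 99.72 = 18.7766 g/cm^3


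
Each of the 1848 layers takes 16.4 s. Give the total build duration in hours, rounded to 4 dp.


t = 1848 * 16.4 / 3600 = 8.4187 hrs


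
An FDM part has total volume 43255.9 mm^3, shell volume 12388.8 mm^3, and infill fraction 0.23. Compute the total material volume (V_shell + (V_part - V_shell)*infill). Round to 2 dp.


V_infill = (43255.9 - 12388.8) * 0.23 = 7099.43
V_total = 12388.8 + 7099.43 = 19488.23 mm^3


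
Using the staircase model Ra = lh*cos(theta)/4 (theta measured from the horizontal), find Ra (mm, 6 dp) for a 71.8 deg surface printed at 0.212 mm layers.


Ra = 0.212 * cos(71.8) / 4 = 0.016554 mm


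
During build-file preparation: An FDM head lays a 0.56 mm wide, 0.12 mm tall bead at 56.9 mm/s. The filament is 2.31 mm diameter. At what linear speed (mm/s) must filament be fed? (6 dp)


Q = 0.56 * 0.12 * 56.9 = 3.82368 mm^3/s
A_fil = pi*(2.31/2)^2 = 4.19096314 mm^2
v_feed = 3.82368 / 4.19096314 = 0.912363 mm/s


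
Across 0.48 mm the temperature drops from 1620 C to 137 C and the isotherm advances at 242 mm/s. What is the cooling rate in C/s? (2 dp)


G = (1620-137)/0.48 = 3089.58333333 C/mm
CR = 3089.58333333 * 242 = 747679.17 C/s


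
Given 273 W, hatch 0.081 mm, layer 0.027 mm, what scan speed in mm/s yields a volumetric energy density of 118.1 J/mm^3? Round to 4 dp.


v = 273 / (118.1*0.081*0.027) = 1056.9732 mm/s


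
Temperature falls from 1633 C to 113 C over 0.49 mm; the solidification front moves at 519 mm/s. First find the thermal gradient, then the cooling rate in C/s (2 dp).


G = (1633-113)/0.49 = 3102.04081633 C/mm
CR = 3102.04081633 * 519 = 1609959.18 C/s


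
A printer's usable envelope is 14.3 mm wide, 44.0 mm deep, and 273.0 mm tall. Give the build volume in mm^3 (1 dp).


V = 14.3 * 44.0 * 273.0 = 171771.6 mm^3
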